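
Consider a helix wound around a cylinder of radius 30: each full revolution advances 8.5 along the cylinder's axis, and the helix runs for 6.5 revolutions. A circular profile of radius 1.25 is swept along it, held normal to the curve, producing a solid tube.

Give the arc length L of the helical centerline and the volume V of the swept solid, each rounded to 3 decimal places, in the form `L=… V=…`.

2πR = 2π·30 = 188.495559
per-turn = √(188.495559² + 8.5²) = √(35530.5758 + 72.25) = √35602.8258 = 188.687111
L = 6.5 × 188.687111 = 1226.466221
V = π·1.25² × L = 4.908739 × 1226.466221 = 6020.401985

L=1226.466 V=6020.402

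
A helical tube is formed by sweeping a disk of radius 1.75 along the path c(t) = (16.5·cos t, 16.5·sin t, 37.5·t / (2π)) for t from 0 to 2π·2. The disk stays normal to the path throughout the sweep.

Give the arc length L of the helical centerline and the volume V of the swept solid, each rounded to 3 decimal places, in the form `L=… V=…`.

2πR = 2π·16.5 = 103.672558
per-turn = √(103.672558² + 37.5²) = √(10747.9992 + 1406.25) = √12154.2492 = 110.246311
L = 2 × 110.246311 = 220.492623
V = π·1.75² × L = 9.621128 × 220.492623 = 2121.387638

L=220.493 V=2121.388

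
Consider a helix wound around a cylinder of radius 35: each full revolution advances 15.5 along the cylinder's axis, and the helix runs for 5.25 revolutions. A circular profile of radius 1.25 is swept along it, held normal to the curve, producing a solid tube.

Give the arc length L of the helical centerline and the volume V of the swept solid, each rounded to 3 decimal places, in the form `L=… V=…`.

2πR = 2π·35 = 219.911486
per-turn = √(219.911486² + 15.5²) = √(48361.0616 + 240.25) = √48601.3116 = 220.457052
L = 5.25 × 220.457052 = 1157.399520
V = π·1.25² × L = 4.908739 × 1157.399520 = 5681.371611

L=1157.400 V=5681.372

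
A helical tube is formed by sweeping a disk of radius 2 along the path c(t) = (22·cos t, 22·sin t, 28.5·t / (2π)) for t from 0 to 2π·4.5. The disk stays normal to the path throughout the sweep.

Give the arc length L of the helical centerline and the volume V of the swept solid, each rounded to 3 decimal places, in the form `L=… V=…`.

2πR = 2π·22 = 138.230077
per-turn = √(138.230077² + 28.5²) = √(19107.5541 + 812.25) = √19919.8041 = 141.137536
L = 4.5 × 141.137536 = 635.118913
V = π·2² × L = 12.566371 × 635.118913 = 7981.139643

L=635.119 V=7981.140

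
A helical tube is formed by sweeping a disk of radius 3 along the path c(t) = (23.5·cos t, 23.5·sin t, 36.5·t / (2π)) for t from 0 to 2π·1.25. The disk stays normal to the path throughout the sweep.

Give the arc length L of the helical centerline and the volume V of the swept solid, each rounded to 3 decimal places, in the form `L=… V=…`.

L=190.124 V=5375.634

2πR = 2π·23.5 = 147.654855
per-turn = √(147.654855² + 36.5²) = √(21801.9561 + 1332.25) = √23134.2061 = 152.099330
L = 1.25 × 152.099330 = 190.124162
V = π·3² × L = 28.274334 × 190.124162 = 5375.634042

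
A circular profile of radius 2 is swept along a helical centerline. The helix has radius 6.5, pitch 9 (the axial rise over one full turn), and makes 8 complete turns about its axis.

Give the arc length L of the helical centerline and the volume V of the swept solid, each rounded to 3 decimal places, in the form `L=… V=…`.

L=334.565 V=4204.266

2πR = 2π·6.5 = 40.840704
per-turn = √(40.840704² + 9²) = √(1667.9631 + 81) = √1748.9631 = 41.820607
L = 8 × 41.820607 = 334.564854
V = π·2² × L = 12.566371 × 334.564854 = 4204.265944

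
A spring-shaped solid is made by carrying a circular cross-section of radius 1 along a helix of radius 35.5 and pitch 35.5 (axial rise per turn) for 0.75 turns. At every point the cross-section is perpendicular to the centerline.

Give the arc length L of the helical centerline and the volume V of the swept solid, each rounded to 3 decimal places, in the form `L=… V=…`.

2πR = 2π·35.5 = 223.053078
per-turn = √(223.053078² + 35.5²) = √(49752.6758 + 1260.25) = √51012.9258 = 225.860412
L = 0.75 × 225.860412 = 169.395309
V = π·1² × L = 3.141593 × 169.395309 = 532.171059

L=169.395 V=532.171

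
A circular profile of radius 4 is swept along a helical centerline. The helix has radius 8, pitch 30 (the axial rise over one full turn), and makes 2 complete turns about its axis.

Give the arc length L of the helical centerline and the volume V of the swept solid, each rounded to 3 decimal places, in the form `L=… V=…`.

2πR = 2π·8 = 50.265482
per-turn = √(50.265482² + 30²) = √(2526.6187 + 900) = √3426.6187 = 58.537328
L = 2 × 58.537328 = 117.074655
V = π·4² × L = 50.265482 × 117.074655 = 5884.814031

L=117.075 V=5884.814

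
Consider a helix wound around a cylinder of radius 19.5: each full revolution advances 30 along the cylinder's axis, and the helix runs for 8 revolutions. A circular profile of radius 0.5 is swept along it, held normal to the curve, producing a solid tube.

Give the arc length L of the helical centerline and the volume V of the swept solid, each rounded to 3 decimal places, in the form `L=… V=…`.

2πR = 2π·19.5 = 122.522113
per-turn = √(122.522113² + 30²) = √(15011.6683 + 900) = √15911.6683 = 126.141461
L = 8 × 126.141461 = 1009.131692
V = π·0.5² × L = 0.785398 × 1009.131692 = 792.570177

L=1009.132 V=792.570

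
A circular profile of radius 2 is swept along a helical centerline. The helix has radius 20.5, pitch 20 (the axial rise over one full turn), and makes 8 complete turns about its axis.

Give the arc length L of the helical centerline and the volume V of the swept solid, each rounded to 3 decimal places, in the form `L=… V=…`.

2πR = 2π·20.5 = 128.805299
per-turn = √(128.805299² + 20²) = √(16590.8050 + 400) = √16990.8050 = 130.348782
L = 8 × 130.348782 = 1042.790257
V = π·2² × L = 12.566371 × 1042.790257 = 13104.088841

L=1042.790 V=13104.089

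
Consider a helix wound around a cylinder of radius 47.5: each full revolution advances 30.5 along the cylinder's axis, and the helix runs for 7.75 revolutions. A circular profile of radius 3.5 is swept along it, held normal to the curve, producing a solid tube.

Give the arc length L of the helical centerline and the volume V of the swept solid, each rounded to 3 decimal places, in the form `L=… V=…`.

2πR = 2π·47.5 = 298.451302
per-turn = √(298.451302² + 30.5²) = √(89073.1797 + 930.25) = √90003.4297 = 300.005716
L = 7.75 × 300.005716 = 2325.044300
V = π·3.5² × L = 38.484510 × 2325.044300 = 89478.190634

L=2325.044 V=89478.191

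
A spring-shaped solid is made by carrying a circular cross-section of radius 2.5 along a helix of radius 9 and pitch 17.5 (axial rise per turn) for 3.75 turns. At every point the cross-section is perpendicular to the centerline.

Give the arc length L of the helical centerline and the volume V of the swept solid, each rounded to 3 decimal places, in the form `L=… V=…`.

L=221.980 V=4358.563

2πR = 2π·9 = 56.548668
per-turn = √(56.548668² + 17.5²) = √(3197.7518 + 306.25) = √3504.0018 = 59.194610
L = 3.75 × 59.194610 = 221.979787
V = π·2.5² × L = 19.634954 × 221.979787 = 4358.562918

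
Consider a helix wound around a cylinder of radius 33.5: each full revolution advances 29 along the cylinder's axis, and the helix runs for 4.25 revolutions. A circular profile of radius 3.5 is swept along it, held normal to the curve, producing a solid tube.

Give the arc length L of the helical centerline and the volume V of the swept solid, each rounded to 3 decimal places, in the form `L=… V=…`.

L=903.019 V=34752.245

2πR = 2π·33.5 = 210.486708
per-turn = √(210.486708² + 29²) = √(44304.6542 + 841) = √45145.6542 = 212.475067
L = 4.25 × 212.475067 = 903.019035
V = π·3.5² × L = 38.484510 × 903.019035 = 34752.245102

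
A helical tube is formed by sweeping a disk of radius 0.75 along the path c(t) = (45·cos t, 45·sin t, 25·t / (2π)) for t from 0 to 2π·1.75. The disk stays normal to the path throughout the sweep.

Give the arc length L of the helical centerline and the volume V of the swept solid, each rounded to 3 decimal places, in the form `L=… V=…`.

L=496.731 V=877.797

2πR = 2π·45 = 282.743339
per-turn = √(282.743339² + 25²) = √(79943.7956 + 625) = √80568.7956 = 283.846430
L = 1.75 × 283.846430 = 496.731252
V = π·0.75² × L = 1.767146 × 496.731252 = 877.796579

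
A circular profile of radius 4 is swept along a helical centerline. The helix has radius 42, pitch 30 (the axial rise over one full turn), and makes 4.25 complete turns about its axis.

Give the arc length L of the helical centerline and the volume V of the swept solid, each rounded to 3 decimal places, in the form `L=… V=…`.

L=1128.773 V=56738.297

2πR = 2π·42 = 263.893783
per-turn = √(263.893783² + 30²) = √(69639.9287 + 900) = √70539.9287 = 265.593540
L = 4.25 × 265.593540 = 1128.772546
V = π·4² × L = 50.265482 × 1128.772546 = 56738.296625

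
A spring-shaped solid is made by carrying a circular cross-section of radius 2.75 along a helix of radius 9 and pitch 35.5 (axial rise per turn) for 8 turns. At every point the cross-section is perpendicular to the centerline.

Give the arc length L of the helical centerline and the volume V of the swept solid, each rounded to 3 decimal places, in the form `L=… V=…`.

2πR = 2π·9 = 56.548668
per-turn = √(56.548668² + 35.5²) = √(3197.7518 + 1260.25) = √4458.0018 = 66.768270
L = 8 × 66.768270 = 534.146157
V = π·2.75² × L = 23.758294 × 534.146157 = 12690.401670

L=534.146 V=12690.402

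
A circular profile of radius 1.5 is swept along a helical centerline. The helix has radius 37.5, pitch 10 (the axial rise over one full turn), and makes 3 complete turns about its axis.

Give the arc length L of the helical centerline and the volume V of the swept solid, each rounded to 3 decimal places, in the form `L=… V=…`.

2πR = 2π·37.5 = 235.619449
per-turn = √(235.619449² + 10²) = √(55516.5248 + 100) = √55616.5248 = 235.831560
L = 3 × 235.831560 = 707.494680
V = π·1.5² × L = 7.068583 × 707.494680 = 5000.985203

L=707.495 V=5000.985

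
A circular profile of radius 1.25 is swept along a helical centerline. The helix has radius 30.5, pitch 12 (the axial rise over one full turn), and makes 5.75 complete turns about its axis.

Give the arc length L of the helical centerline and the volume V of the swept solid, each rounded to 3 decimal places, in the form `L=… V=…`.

L=1104.072 V=5419.600

2πR = 2π·30.5 = 191.637152
per-turn = √(191.637152² + 12²) = √(36724.7980 + 144) = √36868.7980 = 192.012494
L = 5.75 × 192.012494 = 1104.071842
V = π·1.25² × L = 4.908739 × 1104.071842 = 5419.599983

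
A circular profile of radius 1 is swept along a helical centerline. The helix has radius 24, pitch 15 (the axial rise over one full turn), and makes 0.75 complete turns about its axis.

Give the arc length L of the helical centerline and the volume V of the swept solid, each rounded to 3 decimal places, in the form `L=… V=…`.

2πR = 2π·24 = 150.796447
per-turn = √(150.796447² + 15²) = √(22739.5685 + 225) = √22964.5685 = 151.540650
L = 0.75 × 151.540650 = 113.655487
V = π·1² × L = 3.141593 × 113.655487 = 357.059244

L=113.655 V=357.059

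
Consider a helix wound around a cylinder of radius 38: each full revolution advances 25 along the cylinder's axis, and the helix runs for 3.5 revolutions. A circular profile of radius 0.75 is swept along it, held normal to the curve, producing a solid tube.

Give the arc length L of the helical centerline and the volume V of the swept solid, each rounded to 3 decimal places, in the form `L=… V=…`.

2πR = 2π·38 = 238.761042
per-turn = √(238.761042² + 25²) = √(57006.8350 + 625) = √57631.8350 = 240.066314
L = 3.5 × 240.066314 = 840.232098
V = π·0.75² × L = 1.767146 × 840.232098 = 1484.812680

L=840.232 V=1484.813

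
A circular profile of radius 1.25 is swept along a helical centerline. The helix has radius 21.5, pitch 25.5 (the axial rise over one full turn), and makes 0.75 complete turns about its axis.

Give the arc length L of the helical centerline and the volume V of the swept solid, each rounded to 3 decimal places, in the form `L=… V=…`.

2πR = 2π·21.5 = 135.088484
per-turn = √(135.088484² + 25.5²) = √(18248.8985 + 650.25) = √18899.1485 = 137.474174
L = 0.75 × 137.474174 = 103.105631
V = π·1.25² × L = 4.908739 × 103.105631 = 506.118580

L=103.106 V=506.119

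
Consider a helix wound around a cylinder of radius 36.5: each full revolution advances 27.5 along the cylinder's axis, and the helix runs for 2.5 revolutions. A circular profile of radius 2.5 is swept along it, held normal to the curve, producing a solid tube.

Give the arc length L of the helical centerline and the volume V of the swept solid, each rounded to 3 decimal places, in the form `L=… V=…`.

L=577.448 V=11338.163

2πR = 2π·36.5 = 229.336264
per-turn = √(229.336264² + 27.5²) = √(52595.1219 + 756.25) = √53351.3719 = 230.979159
L = 2.5 × 230.979159 = 577.447897
V = π·2.5² × L = 19.634954 × 577.447897 = 11338.162950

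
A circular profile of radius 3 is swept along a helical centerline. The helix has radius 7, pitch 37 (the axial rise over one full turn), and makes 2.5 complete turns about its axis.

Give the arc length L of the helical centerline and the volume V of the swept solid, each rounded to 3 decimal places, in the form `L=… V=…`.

L=143.689 V=4062.709

2πR = 2π·7 = 43.982297
per-turn = √(43.982297² + 37²) = √(1934.4425 + 1369) = √3303.4425 = 57.475581
L = 2.5 × 57.475581 = 143.688954
V = π·3² × L = 28.274334 × 143.688954 = 4062.709450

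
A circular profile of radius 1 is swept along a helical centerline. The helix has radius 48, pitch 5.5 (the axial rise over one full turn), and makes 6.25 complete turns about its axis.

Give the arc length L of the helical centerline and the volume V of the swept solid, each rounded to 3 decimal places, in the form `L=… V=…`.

L=1885.269 V=5922.747

2πR = 2π·48 = 301.592895
per-turn = √(301.592895² + 5.5²) = √(90958.2742 + 30.25) = √90988.5242 = 301.643041
L = 6.25 × 301.643041 = 1885.269006
V = π·1² × L = 3.141593 × 1885.269006 = 5922.747259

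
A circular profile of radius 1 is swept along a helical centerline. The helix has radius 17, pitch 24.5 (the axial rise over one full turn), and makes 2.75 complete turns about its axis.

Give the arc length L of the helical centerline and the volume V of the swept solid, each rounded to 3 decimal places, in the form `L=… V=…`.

L=301.367 V=946.772

2πR = 2π·17 = 106.814150
per-turn = √(106.814150² + 24.5²) = √(11409.2627 + 600.25) = √12009.5127 = 109.587922
L = 2.75 × 109.587922 = 301.366786
V = π·1² × L = 3.141593 × 301.366786 = 946.771681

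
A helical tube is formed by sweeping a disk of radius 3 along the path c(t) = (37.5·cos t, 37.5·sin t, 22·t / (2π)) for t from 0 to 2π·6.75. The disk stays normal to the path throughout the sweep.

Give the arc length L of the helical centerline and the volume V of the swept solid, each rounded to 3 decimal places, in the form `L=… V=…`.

2πR = 2π·37.5 = 235.619449
per-turn = √(235.619449² + 22²) = √(55516.5248 + 484) = √56000.5248 = 236.644300
L = 6.75 × 236.644300 = 1597.349025
V = π·3² × L = 28.274334 × 1597.349025 = 45163.979673

L=1597.349 V=45163.980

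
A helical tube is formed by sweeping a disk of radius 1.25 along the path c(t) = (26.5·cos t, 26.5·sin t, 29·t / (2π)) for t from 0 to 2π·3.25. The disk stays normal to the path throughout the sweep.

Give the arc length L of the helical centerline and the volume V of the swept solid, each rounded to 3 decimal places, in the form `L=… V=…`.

L=549.286 V=2696.300

2πR = 2π·26.5 = 166.504411
per-turn = √(166.504411² + 29²) = √(27723.7188 + 841) = √28564.7188 = 169.011002
L = 3.25 × 169.011002 = 549.285756
V = π·1.25² × L = 4.908739 × 549.285756 = 2696.300150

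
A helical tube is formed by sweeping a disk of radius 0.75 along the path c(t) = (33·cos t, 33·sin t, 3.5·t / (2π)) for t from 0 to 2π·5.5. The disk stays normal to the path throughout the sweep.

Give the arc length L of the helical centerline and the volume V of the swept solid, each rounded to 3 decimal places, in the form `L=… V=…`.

2πR = 2π·33 = 207.345115
per-turn = √(207.345115² + 3.5²) = √(42991.9968 + 12.25) = √43004.2468 = 207.374653
L = 5.5 × 207.374653 = 1140.560592
V = π·0.75² × L = 1.767146 × 1140.560592 = 2015.536938

L=1140.561 V=2015.537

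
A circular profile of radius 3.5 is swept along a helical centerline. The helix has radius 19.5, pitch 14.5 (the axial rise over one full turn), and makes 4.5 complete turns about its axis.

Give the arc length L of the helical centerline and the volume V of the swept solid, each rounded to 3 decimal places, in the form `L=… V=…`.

2πR = 2π·19.5 = 122.522113
per-turn = √(122.522113² + 14.5²) = √(15011.6683 + 210.25) = √15221.9183 = 123.377138
L = 4.5 × 123.377138 = 555.197123
V = π·3.5² × L = 38.484510 × 555.197123 = 21366.489238

L=555.197 V=21366.489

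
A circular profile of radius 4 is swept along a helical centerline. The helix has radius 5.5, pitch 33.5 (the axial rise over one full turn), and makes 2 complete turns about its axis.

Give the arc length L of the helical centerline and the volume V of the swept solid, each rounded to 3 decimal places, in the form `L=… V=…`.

2πR = 2π·5.5 = 34.557519
per-turn = √(34.557519² + 33.5²) = √(1194.2221 + 1122.25) = √2316.4721 = 48.129743
L = 2 × 48.129743 = 96.259485
V = π·4² × L = 50.265482 × 96.259485 = 4838.529475

L=96.259 V=4838.529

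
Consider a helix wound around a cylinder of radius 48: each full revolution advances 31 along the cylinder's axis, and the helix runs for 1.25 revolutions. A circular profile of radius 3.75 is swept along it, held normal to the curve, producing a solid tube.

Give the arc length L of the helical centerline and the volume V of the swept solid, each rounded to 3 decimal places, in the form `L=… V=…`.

L=378.977 V=16742.708

2πR = 2π·48 = 301.592895
per-turn = √(301.592895² + 31²) = √(90958.2742 + 961) = √91919.2742 = 303.181916
L = 1.25 × 303.181916 = 378.977395
V = π·3.75² × L = 44.178647 × 378.977395 = 16742.708435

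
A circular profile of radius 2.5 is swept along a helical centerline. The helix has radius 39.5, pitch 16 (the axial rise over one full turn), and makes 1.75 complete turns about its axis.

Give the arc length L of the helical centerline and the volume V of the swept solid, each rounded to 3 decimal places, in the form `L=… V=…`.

L=435.227 V=8545.658

2πR = 2π·39.5 = 248.185820
per-turn = √(248.185820² + 16²) = √(61596.2011 + 256) = √61852.2011 = 248.701027
L = 1.75 × 248.701027 = 435.226798
V = π·2.5² × L = 19.634954 × 435.226798 = 8545.658197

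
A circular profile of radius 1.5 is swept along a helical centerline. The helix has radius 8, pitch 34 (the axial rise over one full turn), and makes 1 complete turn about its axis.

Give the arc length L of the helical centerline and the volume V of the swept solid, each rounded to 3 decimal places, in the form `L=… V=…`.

2πR = 2π·8 = 50.265482
per-turn = √(50.265482² + 34²) = √(2526.6187 + 1156) = √3682.6187 = 60.684584
L = 1 × 60.684584 = 60.684584
V = π·1.5² × L = 7.068583 × 60.684584 = 428.954047

L=60.685 V=428.954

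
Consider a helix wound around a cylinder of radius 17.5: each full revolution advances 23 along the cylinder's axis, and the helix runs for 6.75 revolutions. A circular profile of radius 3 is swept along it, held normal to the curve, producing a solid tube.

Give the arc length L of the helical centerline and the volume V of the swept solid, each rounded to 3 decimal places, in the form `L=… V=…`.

2πR = 2π·17.5 = 109.955743
per-turn = √(109.955743² + 23²) = √(12090.2654 + 529) = √12619.2654 = 112.335504
L = 6.75 × 112.335504 = 758.264650
V = π·3² × L = 28.274334 × 758.264650 = 21439.427884

L=758.265 V=21439.428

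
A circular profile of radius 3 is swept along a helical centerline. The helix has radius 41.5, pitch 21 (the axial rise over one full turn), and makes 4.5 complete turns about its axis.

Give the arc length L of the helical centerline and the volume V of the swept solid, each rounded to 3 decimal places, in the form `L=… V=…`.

L=1177.184 V=33284.095

2πR = 2π·41.5 = 260.752190
per-turn = √(260.752190² + 21²) = √(67991.7047 + 441) = √68432.7047 = 261.596454
L = 4.5 × 261.596454 = 1177.184043
V = π·3² × L = 28.274334 × 1177.184043 = 33284.094666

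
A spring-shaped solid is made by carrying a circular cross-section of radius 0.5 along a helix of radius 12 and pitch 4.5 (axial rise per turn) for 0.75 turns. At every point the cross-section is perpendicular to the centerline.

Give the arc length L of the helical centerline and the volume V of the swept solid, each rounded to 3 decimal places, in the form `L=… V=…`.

L=56.649 V=44.492

2πR = 2π·12 = 75.398224
per-turn = √(75.398224² + 4.5²) = √(5684.8921 + 20.25) = √5705.1421 = 75.532391
L = 0.75 × 75.532391 = 56.649293
V = π·0.5² × L = 0.785398 × 56.649293 = 44.492251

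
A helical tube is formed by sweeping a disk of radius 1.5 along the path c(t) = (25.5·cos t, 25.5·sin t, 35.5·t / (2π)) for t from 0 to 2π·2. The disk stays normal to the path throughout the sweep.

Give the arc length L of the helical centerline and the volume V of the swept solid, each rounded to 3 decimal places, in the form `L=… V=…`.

2πR = 2π·25.5 = 160.221225
per-turn = √(160.221225² + 35.5²) = √(25670.8410 + 1260.25) = √26931.0910 = 164.106950
L = 2 × 164.106950 = 328.213900
V = π·1.5² × L = 7.068583 × 328.213900 = 2320.007349

L=328.214 V=2320.007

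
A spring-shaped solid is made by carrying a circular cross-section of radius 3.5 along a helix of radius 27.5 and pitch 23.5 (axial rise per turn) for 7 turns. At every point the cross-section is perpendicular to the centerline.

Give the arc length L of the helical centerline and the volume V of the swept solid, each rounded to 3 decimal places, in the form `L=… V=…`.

L=1220.648 V=46976.053

2πR = 2π·27.5 = 172.787596
per-turn = √(172.787596² + 23.5²) = √(29855.5533 + 552.25) = √30407.8033 = 174.378334
L = 7 × 174.378334 = 1220.648337
V = π·3.5² × L = 38.484510 × 1220.648337 = 46976.053135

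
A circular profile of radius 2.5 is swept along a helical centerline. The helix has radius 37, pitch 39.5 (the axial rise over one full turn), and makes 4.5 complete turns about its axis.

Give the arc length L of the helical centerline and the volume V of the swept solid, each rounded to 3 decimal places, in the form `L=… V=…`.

L=1061.144 V=20835.505

2πR = 2π·37 = 232.477856
per-turn = √(232.477856² + 39.5²) = √(54045.9537 + 1560.25) = √55606.2037 = 235.809677
L = 4.5 × 235.809677 = 1061.143546
V = π·2.5² × L = 19.634954 × 1061.143546 = 20835.504801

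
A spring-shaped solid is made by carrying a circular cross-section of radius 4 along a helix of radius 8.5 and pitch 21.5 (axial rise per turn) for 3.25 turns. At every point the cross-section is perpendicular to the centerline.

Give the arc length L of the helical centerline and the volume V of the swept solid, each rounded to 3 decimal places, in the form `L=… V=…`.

2πR = 2π·8.5 = 53.407075
per-turn = √(53.407075² + 21.5²) = √(2852.3157 + 462.25) = √3314.5657 = 57.572265
L = 3.25 × 57.572265 = 187.109861
V = π·4² × L = 50.265482 × 187.109861 = 9405.167412

L=187.110 V=9405.167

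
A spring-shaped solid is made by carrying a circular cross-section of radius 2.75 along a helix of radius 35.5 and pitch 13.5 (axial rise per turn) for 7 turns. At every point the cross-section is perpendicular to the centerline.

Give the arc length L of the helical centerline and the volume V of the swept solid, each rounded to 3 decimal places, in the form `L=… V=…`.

2πR = 2π·35.5 = 223.053078
per-turn = √(223.053078² + 13.5²) = √(49752.6758 + 182.25) = √49934.9258 = 223.461240
L = 7 × 223.461240 = 1564.228680
V = π·2.75² × L = 23.758294 × 1564.228680 = 37163.405557

L=1564.229 V=37163.406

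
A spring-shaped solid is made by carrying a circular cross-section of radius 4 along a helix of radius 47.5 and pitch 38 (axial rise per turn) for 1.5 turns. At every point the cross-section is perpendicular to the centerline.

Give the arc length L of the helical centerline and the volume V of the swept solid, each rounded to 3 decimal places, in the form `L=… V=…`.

L=451.291 V=22684.365

2πR = 2π·47.5 = 298.451302
per-turn = √(298.451302² + 38²) = √(89073.1797 + 1444) = √90517.1797 = 300.860731
L = 1.5 × 300.860731 = 451.291097
V = π·4² × L = 50.265482 × 451.291097 = 22684.364727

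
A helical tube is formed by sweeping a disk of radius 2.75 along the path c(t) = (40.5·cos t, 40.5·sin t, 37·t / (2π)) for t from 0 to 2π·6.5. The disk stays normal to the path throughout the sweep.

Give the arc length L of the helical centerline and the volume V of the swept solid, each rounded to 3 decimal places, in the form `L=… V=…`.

L=1671.442 V=39710.600

2πR = 2π·40.5 = 254.469005
per-turn = √(254.469005² + 37²) = √(64754.4745 + 1369) = √66123.4745 = 257.144851
L = 6.5 × 257.144851 = 1671.441533
V = π·2.75² × L = 23.758294 × 1671.441533 = 39710.600073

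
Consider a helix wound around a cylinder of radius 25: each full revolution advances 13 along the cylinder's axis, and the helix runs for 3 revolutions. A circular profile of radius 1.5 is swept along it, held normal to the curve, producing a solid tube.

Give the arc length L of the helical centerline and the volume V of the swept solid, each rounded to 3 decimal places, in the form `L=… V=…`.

2πR = 2π·25 = 157.079633
per-turn = √(157.079633² + 13²) = √(24674.0110 + 169) = √24843.0110 = 157.616658
L = 3 × 157.616658 = 472.849975
V = π·1.5² × L = 7.068583 × 472.849975 = 3342.379519

L=472.850 V=3342.380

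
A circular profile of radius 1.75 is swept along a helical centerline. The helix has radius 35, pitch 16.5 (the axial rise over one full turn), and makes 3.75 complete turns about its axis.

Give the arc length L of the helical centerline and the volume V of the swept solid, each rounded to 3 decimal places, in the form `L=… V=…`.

2πR = 2π·35 = 219.911486
per-turn = √(219.911486² + 16.5²) = √(48361.0616 + 272.25) = √48633.3116 = 220.529616
L = 3.75 × 220.529616 = 826.986060
V = π·1.75² × L = 9.621128 × 826.986060 = 7956.538328

L=826.986 V=7956.538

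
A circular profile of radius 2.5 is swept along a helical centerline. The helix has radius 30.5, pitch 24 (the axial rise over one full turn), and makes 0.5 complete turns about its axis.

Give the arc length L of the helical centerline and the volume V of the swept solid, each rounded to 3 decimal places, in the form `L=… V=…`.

2πR = 2π·30.5 = 191.637152
per-turn = √(191.637152² + 24²) = √(36724.7980 + 576) = √37300.7980 = 193.134145
L = 0.5 × 193.134145 = 96.567073
V = π·2.5² × L = 19.634954 × 96.567073 = 1896.090035

L=96.567 V=1896.090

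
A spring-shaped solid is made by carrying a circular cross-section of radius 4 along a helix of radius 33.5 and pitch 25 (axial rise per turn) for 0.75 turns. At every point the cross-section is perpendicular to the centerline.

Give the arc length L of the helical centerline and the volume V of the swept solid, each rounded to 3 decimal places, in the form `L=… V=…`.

2πR = 2π·33.5 = 210.486708
per-turn = √(210.486708² + 25²) = √(44304.6542 + 625) = √44929.6542 = 211.966163
L = 0.75 × 211.966163 = 158.974622
V = π·4² × L = 50.265482 × 158.974622 = 7990.936077

L=158.975 V=7990.936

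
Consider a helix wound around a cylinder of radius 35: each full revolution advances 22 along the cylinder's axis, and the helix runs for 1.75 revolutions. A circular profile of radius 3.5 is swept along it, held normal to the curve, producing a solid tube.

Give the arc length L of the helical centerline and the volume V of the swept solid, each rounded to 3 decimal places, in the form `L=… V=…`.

2πR = 2π·35 = 219.911486
per-turn = √(219.911486² + 22²) = √(48361.0616 + 484) = √48845.0616 = 221.009189
L = 1.75 × 221.009189 = 386.766081
V = π·3.5² × L = 38.484510 × 386.766081 = 14884.503096

L=386.766 V=14884.503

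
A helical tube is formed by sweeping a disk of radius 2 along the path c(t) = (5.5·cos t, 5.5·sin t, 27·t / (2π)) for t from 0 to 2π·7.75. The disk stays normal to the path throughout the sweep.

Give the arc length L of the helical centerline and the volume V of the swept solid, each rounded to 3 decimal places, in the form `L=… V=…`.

2πR = 2π·5.5 = 34.557519
per-turn = √(34.557519² + 27²) = √(1194.2221 + 729) = √1923.2221 = 43.854557
L = 7.75 × 43.854557 = 339.872813
V = π·2² × L = 12.566371 × 339.872813 = 4270.967736

L=339.873 V=4270.968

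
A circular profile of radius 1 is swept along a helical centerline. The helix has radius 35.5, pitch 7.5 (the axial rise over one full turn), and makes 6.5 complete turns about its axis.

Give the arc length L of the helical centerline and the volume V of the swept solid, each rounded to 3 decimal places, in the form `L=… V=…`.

2πR = 2π·35.5 = 223.053078
per-turn = √(223.053078² + 7.5²) = √(49752.6758 + 56.25) = √49808.9258 = 223.179134
L = 6.5 × 223.179134 = 1450.664370
V = π·1² × L = 3.141593 × 1450.664370 = 4557.396528

L=1450.664 V=4557.397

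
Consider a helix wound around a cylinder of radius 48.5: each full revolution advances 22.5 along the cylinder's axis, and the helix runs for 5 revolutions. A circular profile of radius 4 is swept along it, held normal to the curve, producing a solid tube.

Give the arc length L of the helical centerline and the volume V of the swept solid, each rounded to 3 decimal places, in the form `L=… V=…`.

2πR = 2π·48.5 = 304.734487
per-turn = √(304.734487² + 22.5²) = √(92863.1078 + 506.25) = √93369.3578 = 305.564000
L = 5 × 305.564000 = 1527.819998
V = π·4² × L = 50.265482 × 1527.819998 = 76796.609290

L=1527.820 V=76796.609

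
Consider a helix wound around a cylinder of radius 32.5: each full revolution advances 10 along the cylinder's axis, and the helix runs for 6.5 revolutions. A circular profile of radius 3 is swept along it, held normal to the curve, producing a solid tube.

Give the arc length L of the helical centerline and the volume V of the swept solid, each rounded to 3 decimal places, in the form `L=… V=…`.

L=1328.913 V=37574.144

2πR = 2π·32.5 = 204.203522
per-turn = √(204.203522² + 10²) = √(41699.0786 + 100) = √41799.0786 = 204.448230
L = 6.5 × 204.448230 = 1328.913493
V = π·3² × L = 28.274334 × 1328.913493 = 37574.143788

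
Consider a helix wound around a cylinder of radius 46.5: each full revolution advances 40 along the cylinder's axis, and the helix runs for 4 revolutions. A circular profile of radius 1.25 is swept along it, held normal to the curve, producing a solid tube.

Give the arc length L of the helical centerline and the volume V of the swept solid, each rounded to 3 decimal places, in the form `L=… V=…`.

2πR = 2π·46.5 = 292.168117
per-turn = √(292.168117² + 40²) = √(85362.2085 + 1600) = √86962.2085 = 294.893554
L = 4 × 294.893554 = 1179.574218
V = π·1.25² × L = 4.908739 × 1179.574218 = 5790.221402

L=1179.574 V=5790.221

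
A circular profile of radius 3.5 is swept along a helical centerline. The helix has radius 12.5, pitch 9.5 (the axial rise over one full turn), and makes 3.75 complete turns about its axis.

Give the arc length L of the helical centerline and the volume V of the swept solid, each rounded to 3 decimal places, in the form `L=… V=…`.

L=296.671 V=11417.240

2πR = 2π·12.5 = 78.539816
per-turn = √(78.539816² + 9.5²) = √(6168.5028 + 90.25) = √6258.7528 = 79.112279
L = 3.75 × 79.112279 = 296.671048
V = π·3.5² × L = 38.484510 × 296.671048 = 11417.239905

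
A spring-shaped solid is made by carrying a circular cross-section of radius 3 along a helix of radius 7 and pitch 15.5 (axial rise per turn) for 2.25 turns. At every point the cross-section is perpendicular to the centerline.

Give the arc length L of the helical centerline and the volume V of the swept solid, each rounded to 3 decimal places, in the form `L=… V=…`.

2πR = 2π·7 = 43.982297
per-turn = √(43.982297² + 15.5²) = √(1934.4425 + 240.25) = √2174.6925 = 46.633598
L = 2.25 × 46.633598 = 104.925596
V = π·3² × L = 28.274334 × 104.925596 = 2966.701320

L=104.926 V=2966.701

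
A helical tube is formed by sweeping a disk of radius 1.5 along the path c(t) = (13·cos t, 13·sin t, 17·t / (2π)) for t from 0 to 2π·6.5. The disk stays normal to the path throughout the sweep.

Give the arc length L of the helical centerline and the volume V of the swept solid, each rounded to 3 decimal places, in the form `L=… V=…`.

L=542.306 V=3833.337

2πR = 2π·13 = 81.681409
per-turn = √(81.681409² + 17²) = √(6671.8526 + 289) = √6960.8526 = 83.431724
L = 6.5 × 83.431724 = 542.306206
V = π·1.5² × L = 7.068583 × 542.306206 = 3833.336685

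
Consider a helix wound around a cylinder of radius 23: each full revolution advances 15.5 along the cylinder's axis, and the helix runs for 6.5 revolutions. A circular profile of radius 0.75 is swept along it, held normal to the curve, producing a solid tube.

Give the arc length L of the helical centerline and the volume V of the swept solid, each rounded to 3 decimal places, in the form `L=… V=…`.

L=944.724 V=1669.465

2πR = 2π·23 = 144.513262
per-turn = √(144.513262² + 15.5²) = √(20884.0829 + 240.25) = √21124.3329 = 145.342124
L = 6.5 × 145.342124 = 944.723804
V = π·0.75² × L = 1.767146 × 944.723804 = 1669.464766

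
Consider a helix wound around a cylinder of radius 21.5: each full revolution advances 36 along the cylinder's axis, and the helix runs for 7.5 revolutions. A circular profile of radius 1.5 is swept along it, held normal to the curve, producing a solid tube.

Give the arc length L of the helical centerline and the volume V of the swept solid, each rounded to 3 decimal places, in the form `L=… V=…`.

L=1048.523 V=7411.573

2πR = 2π·21.5 = 135.088484
per-turn = √(135.088484² + 36²) = √(18248.8985 + 1296) = √19544.8985 = 139.803071
L = 7.5 × 139.803071 = 1048.523029
V = π·1.5² × L = 7.068583 × 1048.523029 = 7411.572553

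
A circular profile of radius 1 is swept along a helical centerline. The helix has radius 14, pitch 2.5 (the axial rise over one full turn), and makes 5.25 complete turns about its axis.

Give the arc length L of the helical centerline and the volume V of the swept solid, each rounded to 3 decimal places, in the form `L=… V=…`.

2πR = 2π·14 = 87.964594
per-turn = √(87.964594² + 2.5²) = √(7737.7699 + 6.25) = √7744.0199 = 88.000113
L = 5.25 × 88.000113 = 462.000592
V = π·1² × L = 3.141593 × 462.000592 = 1451.417666

L=462.001 V=1451.418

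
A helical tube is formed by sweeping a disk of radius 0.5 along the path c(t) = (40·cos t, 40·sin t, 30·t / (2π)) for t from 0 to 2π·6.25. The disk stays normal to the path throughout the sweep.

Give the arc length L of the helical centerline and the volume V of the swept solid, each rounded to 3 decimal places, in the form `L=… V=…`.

2πR = 2π·40 = 251.327412
per-turn = √(251.327412² + 30²) = √(63165.4682 + 900) = √64065.4682 = 253.111573
L = 6.25 × 253.111573 = 1581.947329
V = π·0.5² × L = 0.785398 × 1581.947329 = 1242.458526

L=1581.947 V=1242.459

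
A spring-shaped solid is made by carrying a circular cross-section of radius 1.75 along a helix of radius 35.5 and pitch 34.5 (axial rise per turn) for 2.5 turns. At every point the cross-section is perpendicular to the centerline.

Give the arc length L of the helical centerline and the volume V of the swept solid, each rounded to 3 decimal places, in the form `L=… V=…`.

L=564.263 V=5428.851

2πR = 2π·35.5 = 223.053078
per-turn = √(223.053078² + 34.5²) = √(49752.6758 + 1190.25) = √50942.9258 = 225.705396
L = 2.5 × 225.705396 = 564.263490
V = π·1.75² × L = 9.621128 × 564.263490 = 5428.850982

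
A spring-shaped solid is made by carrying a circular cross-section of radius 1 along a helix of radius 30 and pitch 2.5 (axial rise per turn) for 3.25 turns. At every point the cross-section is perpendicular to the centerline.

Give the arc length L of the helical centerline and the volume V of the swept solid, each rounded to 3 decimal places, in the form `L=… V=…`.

L=612.664 V=1924.742

2πR = 2π·30 = 188.495559
per-turn = √(188.495559² + 2.5²) = √(35530.5758 + 6.25) = √35536.8258 = 188.512137
L = 3.25 × 188.512137 = 612.664446
V = π·1² × L = 3.141593 × 612.664446 = 1924.742122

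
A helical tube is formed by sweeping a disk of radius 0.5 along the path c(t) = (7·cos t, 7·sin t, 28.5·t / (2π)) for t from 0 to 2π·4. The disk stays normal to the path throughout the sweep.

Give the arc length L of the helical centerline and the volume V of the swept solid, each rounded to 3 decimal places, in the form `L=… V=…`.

2πR = 2π·7 = 43.982297
per-turn = √(43.982297² + 28.5²) = √(1934.4425 + 812.25) = √2746.6925 = 52.408897
L = 4 × 52.408897 = 209.635587
V = π·0.5² × L = 0.785398 × 209.635587 = 164.647405

L=209.636 V=164.647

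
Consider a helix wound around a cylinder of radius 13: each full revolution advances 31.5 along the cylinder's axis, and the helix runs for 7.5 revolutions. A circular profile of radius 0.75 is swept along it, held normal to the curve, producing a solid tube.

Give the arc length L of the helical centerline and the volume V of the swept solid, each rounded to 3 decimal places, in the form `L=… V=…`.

2πR = 2π·13 = 81.681409
per-turn = √(81.681409² + 31.5²) = √(6671.8526 + 992.25) = √7664.1026 = 87.544860
L = 7.5 × 87.544860 = 656.586453
V = π·0.75² × L = 1.767146 × 656.586453 = 1160.284037

L=656.586 V=1160.284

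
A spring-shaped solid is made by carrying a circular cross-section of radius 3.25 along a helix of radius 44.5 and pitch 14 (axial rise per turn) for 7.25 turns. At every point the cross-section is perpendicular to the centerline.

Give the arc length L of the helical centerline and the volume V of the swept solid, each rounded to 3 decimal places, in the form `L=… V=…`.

L=2029.652 V=67350.095

2πR = 2π·44.5 = 279.601746
per-turn = √(279.601746² + 14²) = √(78177.1365 + 196) = √78373.1365 = 279.952025
L = 7.25 × 279.952025 = 2029.652183
V = π·3.25² × L = 33.183072 × 2029.652183 = 67350.095353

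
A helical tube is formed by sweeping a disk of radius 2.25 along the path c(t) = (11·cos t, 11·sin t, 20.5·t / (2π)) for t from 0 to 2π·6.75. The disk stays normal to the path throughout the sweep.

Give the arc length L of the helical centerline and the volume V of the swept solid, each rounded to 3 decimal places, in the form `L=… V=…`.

2πR = 2π·11 = 69.115038
per-turn = √(69.115038² + 20.5²) = √(4776.8885 + 420.25) = √5197.1385 = 72.091182
L = 6.75 × 72.091182 = 486.615479
V = π·2.25² × L = 15.904313 × 486.615479 = 7739.284794

L=486.615 V=7739.285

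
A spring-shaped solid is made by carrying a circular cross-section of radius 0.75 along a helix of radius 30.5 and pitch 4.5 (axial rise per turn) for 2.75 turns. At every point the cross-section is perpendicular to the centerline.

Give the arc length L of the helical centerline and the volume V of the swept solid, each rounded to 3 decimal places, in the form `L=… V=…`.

2πR = 2π·30.5 = 191.637152
per-turn = √(191.637152² + 4.5²) = √(36724.7980 + 20.25) = √36745.0480 = 191.689979
L = 2.75 × 191.689979 = 527.147442
V = π·0.75² × L = 1.767146 × 527.147442 = 931.546423

L=527.147 V=931.546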